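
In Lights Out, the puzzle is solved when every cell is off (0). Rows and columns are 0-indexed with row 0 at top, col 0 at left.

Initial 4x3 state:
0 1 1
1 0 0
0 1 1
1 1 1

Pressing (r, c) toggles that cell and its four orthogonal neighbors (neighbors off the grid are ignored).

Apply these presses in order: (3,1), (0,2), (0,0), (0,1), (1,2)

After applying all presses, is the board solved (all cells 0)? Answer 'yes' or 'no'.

After press 1 at (3,1):
0 1 1
1 0 0
0 0 1
0 0 0

After press 2 at (0,2):
0 0 0
1 0 1
0 0 1
0 0 0

After press 3 at (0,0):
1 1 0
0 0 1
0 0 1
0 0 0

After press 4 at (0,1):
0 0 1
0 1 1
0 0 1
0 0 0

After press 5 at (1,2):
0 0 0
0 0 0
0 0 0
0 0 0

Lights still on: 0

Answer: yes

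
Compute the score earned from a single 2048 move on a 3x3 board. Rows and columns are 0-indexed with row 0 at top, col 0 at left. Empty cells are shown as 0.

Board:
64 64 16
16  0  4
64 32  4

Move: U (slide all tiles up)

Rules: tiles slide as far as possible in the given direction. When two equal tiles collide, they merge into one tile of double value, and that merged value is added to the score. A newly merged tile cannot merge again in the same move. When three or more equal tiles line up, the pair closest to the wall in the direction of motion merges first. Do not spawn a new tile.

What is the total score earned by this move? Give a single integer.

Answer: 8

Derivation:
Slide up:
col 0: [64, 16, 64] -> [64, 16, 64]  score +0 (running 0)
col 1: [64, 0, 32] -> [64, 32, 0]  score +0 (running 0)
col 2: [16, 4, 4] -> [16, 8, 0]  score +8 (running 8)
Board after move:
64 64 16
16 32  8
64  0  0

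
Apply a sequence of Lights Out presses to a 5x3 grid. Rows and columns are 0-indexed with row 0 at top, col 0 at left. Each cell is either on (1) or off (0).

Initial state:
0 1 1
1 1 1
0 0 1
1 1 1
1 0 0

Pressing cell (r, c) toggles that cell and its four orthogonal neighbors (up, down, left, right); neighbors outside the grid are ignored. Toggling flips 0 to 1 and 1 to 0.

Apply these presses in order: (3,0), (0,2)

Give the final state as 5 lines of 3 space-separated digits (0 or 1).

After press 1 at (3,0):
0 1 1
1 1 1
1 0 1
0 0 1
0 0 0

After press 2 at (0,2):
0 0 0
1 1 0
1 0 1
0 0 1
0 0 0

Answer: 0 0 0
1 1 0
1 0 1
0 0 1
0 0 0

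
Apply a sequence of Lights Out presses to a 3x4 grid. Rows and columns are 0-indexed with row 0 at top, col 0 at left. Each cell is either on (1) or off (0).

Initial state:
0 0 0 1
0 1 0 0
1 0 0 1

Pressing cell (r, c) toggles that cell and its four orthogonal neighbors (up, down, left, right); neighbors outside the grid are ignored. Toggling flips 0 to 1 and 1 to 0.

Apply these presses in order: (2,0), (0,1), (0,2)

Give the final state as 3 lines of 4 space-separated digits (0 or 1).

After press 1 at (2,0):
0 0 0 1
1 1 0 0
0 1 0 1

After press 2 at (0,1):
1 1 1 1
1 0 0 0
0 1 0 1

After press 3 at (0,2):
1 0 0 0
1 0 1 0
0 1 0 1

Answer: 1 0 0 0
1 0 1 0
0 1 0 1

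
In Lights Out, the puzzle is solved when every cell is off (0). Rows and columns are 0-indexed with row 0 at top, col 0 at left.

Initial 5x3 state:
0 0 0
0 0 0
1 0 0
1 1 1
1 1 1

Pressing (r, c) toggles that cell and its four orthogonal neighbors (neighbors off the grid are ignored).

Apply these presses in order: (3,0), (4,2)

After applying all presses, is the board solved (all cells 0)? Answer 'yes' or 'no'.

Answer: yes

Derivation:
After press 1 at (3,0):
0 0 0
0 0 0
0 0 0
0 0 1
0 1 1

After press 2 at (4,2):
0 0 0
0 0 0
0 0 0
0 0 0
0 0 0

Lights still on: 0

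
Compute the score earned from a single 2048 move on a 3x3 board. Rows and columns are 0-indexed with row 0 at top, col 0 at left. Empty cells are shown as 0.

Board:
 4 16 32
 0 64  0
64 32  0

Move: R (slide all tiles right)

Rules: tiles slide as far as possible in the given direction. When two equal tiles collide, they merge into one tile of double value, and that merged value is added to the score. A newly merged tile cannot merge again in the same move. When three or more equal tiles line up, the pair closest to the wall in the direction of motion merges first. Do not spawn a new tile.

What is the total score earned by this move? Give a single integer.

Answer: 0

Derivation:
Slide right:
row 0: [4, 16, 32] -> [4, 16, 32]  score +0 (running 0)
row 1: [0, 64, 0] -> [0, 0, 64]  score +0 (running 0)
row 2: [64, 32, 0] -> [0, 64, 32]  score +0 (running 0)
Board after move:
 4 16 32
 0  0 64
 0 64 32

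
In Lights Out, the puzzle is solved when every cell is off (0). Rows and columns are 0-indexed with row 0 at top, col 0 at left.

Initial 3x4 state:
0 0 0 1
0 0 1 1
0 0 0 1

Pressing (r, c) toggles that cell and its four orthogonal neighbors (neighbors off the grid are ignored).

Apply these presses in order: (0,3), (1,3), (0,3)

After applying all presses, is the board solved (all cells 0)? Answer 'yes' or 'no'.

Answer: yes

Derivation:
After press 1 at (0,3):
0 0 1 0
0 0 1 0
0 0 0 1

After press 2 at (1,3):
0 0 1 1
0 0 0 1
0 0 0 0

After press 3 at (0,3):
0 0 0 0
0 0 0 0
0 0 0 0

Lights still on: 0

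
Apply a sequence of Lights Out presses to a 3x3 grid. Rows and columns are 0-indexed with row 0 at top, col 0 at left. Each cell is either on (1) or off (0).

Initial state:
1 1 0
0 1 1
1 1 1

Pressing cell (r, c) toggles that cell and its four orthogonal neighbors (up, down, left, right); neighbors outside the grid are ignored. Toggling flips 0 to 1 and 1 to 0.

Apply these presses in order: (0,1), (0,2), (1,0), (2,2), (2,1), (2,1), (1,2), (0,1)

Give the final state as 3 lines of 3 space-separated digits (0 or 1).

After press 1 at (0,1):
0 0 1
0 0 1
1 1 1

After press 2 at (0,2):
0 1 0
0 0 0
1 1 1

After press 3 at (1,0):
1 1 0
1 1 0
0 1 1

After press 4 at (2,2):
1 1 0
1 1 1
0 0 0

After press 5 at (2,1):
1 1 0
1 0 1
1 1 1

After press 6 at (2,1):
1 1 0
1 1 1
0 0 0

After press 7 at (1,2):
1 1 1
1 0 0
0 0 1

After press 8 at (0,1):
0 0 0
1 1 0
0 0 1

Answer: 0 0 0
1 1 0
0 0 1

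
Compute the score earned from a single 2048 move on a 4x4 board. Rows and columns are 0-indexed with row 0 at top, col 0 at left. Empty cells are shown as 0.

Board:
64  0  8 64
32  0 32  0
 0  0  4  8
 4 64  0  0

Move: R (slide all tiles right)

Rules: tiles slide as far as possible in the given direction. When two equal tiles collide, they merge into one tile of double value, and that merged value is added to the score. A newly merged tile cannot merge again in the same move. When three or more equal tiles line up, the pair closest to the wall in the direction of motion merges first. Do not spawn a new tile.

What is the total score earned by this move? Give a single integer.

Answer: 64

Derivation:
Slide right:
row 0: [64, 0, 8, 64] -> [0, 64, 8, 64]  score +0 (running 0)
row 1: [32, 0, 32, 0] -> [0, 0, 0, 64]  score +64 (running 64)
row 2: [0, 0, 4, 8] -> [0, 0, 4, 8]  score +0 (running 64)
row 3: [4, 64, 0, 0] -> [0, 0, 4, 64]  score +0 (running 64)
Board after move:
 0 64  8 64
 0  0  0 64
 0  0  4  8
 0  0  4 64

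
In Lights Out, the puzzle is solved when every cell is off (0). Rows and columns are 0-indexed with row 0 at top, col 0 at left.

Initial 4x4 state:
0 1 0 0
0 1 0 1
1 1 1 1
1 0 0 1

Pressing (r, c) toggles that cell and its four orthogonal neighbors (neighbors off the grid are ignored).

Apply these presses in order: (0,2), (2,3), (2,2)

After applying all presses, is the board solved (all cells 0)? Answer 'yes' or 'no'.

After press 1 at (0,2):
0 0 1 1
0 1 1 1
1 1 1 1
1 0 0 1

After press 2 at (2,3):
0 0 1 1
0 1 1 0
1 1 0 0
1 0 0 0

After press 3 at (2,2):
0 0 1 1
0 1 0 0
1 0 1 1
1 0 1 0

Lights still on: 8

Answer: no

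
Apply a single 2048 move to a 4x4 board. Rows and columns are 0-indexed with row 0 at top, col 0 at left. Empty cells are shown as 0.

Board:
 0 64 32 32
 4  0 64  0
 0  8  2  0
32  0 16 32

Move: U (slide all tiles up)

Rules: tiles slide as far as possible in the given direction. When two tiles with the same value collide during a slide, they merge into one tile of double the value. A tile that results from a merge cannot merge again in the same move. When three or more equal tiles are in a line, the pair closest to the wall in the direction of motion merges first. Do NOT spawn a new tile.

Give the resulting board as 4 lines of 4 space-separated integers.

Answer:  4 64 32 64
32  8 64  0
 0  0  2  0
 0  0 16  0

Derivation:
Slide up:
col 0: [0, 4, 0, 32] -> [4, 32, 0, 0]
col 1: [64, 0, 8, 0] -> [64, 8, 0, 0]
col 2: [32, 64, 2, 16] -> [32, 64, 2, 16]
col 3: [32, 0, 0, 32] -> [64, 0, 0, 0]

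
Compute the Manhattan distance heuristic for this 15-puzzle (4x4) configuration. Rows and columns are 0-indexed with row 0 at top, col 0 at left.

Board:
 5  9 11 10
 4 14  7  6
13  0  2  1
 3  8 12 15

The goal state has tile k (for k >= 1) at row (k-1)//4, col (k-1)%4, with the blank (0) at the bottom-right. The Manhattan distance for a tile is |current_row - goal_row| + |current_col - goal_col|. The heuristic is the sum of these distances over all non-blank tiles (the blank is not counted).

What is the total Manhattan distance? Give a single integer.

Answer: 39

Derivation:
Tile 5: (0,0)->(1,0) = 1
Tile 9: (0,1)->(2,0) = 3
Tile 11: (0,2)->(2,2) = 2
Tile 10: (0,3)->(2,1) = 4
Tile 4: (1,0)->(0,3) = 4
Tile 14: (1,1)->(3,1) = 2
Tile 7: (1,2)->(1,2) = 0
Tile 6: (1,3)->(1,1) = 2
Tile 13: (2,0)->(3,0) = 1
Tile 2: (2,2)->(0,1) = 3
Tile 1: (2,3)->(0,0) = 5
Tile 3: (3,0)->(0,2) = 5
Tile 8: (3,1)->(1,3) = 4
Tile 12: (3,2)->(2,3) = 2
Tile 15: (3,3)->(3,2) = 1
Sum: 1 + 3 + 2 + 4 + 4 + 2 + 0 + 2 + 1 + 3 + 5 + 5 + 4 + 2 + 1 = 39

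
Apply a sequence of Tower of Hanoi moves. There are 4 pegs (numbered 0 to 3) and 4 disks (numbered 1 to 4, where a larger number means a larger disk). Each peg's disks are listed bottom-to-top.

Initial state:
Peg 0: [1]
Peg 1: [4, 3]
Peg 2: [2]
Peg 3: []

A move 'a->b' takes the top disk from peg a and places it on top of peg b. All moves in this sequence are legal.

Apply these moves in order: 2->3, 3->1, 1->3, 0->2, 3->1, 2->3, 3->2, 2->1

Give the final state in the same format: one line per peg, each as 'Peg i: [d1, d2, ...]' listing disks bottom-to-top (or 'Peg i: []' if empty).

Answer: Peg 0: []
Peg 1: [4, 3, 2, 1]
Peg 2: []
Peg 3: []

Derivation:
After move 1 (2->3):
Peg 0: [1]
Peg 1: [4, 3]
Peg 2: []
Peg 3: [2]

After move 2 (3->1):
Peg 0: [1]
Peg 1: [4, 3, 2]
Peg 2: []
Peg 3: []

After move 3 (1->3):
Peg 0: [1]
Peg 1: [4, 3]
Peg 2: []
Peg 3: [2]

After move 4 (0->2):
Peg 0: []
Peg 1: [4, 3]
Peg 2: [1]
Peg 3: [2]

After move 5 (3->1):
Peg 0: []
Peg 1: [4, 3, 2]
Peg 2: [1]
Peg 3: []

After move 6 (2->3):
Peg 0: []
Peg 1: [4, 3, 2]
Peg 2: []
Peg 3: [1]

After move 7 (3->2):
Peg 0: []
Peg 1: [4, 3, 2]
Peg 2: [1]
Peg 3: []

After move 8 (2->1):
Peg 0: []
Peg 1: [4, 3, 2, 1]
Peg 2: []
Peg 3: []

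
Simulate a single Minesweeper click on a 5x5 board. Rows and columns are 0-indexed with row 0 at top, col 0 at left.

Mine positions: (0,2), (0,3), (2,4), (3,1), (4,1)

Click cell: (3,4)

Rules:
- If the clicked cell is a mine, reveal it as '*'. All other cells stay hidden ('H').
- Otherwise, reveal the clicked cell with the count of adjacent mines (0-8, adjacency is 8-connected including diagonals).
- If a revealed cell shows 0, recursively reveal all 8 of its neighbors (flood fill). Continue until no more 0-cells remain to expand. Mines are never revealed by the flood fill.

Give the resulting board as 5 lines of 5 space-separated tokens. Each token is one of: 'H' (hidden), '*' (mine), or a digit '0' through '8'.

H H H H H
H H H H H
H H H H H
H H H H 1
H H H H H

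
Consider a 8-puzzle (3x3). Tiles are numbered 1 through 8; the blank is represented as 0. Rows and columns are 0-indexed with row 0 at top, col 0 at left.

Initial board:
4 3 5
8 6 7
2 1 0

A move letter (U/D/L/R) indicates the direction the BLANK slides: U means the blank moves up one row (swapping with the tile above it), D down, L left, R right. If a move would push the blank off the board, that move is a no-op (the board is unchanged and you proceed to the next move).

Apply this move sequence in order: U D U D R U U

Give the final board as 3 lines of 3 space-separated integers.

After move 1 (U):
4 3 5
8 6 0
2 1 7

After move 2 (D):
4 3 5
8 6 7
2 1 0

After move 3 (U):
4 3 5
8 6 0
2 1 7

After move 4 (D):
4 3 5
8 6 7
2 1 0

After move 5 (R):
4 3 5
8 6 7
2 1 0

After move 6 (U):
4 3 5
8 6 0
2 1 7

After move 7 (U):
4 3 0
8 6 5
2 1 7

Answer: 4 3 0
8 6 5
2 1 7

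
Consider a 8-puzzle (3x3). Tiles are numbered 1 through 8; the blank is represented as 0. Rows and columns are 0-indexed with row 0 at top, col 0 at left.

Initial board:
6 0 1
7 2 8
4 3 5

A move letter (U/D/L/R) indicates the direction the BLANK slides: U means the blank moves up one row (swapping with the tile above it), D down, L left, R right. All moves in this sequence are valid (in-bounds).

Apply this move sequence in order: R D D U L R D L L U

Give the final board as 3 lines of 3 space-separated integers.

After move 1 (R):
6 1 0
7 2 8
4 3 5

After move 2 (D):
6 1 8
7 2 0
4 3 5

After move 3 (D):
6 1 8
7 2 5
4 3 0

After move 4 (U):
6 1 8
7 2 0
4 3 5

After move 5 (L):
6 1 8
7 0 2
4 3 5

After move 6 (R):
6 1 8
7 2 0
4 3 5

After move 7 (D):
6 1 8
7 2 5
4 3 0

After move 8 (L):
6 1 8
7 2 5
4 0 3

After move 9 (L):
6 1 8
7 2 5
0 4 3

After move 10 (U):
6 1 8
0 2 5
7 4 3

Answer: 6 1 8
0 2 5
7 4 3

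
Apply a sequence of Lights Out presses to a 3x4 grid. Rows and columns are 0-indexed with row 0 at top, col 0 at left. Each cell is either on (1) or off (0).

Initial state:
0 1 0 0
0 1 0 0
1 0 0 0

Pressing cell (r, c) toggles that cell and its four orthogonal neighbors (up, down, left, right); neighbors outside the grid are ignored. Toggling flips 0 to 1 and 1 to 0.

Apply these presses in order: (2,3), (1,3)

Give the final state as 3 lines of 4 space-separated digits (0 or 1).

After press 1 at (2,3):
0 1 0 0
0 1 0 1
1 0 1 1

After press 2 at (1,3):
0 1 0 1
0 1 1 0
1 0 1 0

Answer: 0 1 0 1
0 1 1 0
1 0 1 0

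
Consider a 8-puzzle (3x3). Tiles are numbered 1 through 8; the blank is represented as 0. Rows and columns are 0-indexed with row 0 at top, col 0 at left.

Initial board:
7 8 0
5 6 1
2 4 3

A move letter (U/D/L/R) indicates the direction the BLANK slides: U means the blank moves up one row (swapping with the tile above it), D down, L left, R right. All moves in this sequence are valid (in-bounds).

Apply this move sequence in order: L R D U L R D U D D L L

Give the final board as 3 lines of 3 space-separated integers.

After move 1 (L):
7 0 8
5 6 1
2 4 3

After move 2 (R):
7 8 0
5 6 1
2 4 3

After move 3 (D):
7 8 1
5 6 0
2 4 3

After move 4 (U):
7 8 0
5 6 1
2 4 3

After move 5 (L):
7 0 8
5 6 1
2 4 3

After move 6 (R):
7 8 0
5 6 1
2 4 3

After move 7 (D):
7 8 1
5 6 0
2 4 3

After move 8 (U):
7 8 0
5 6 1
2 4 3

After move 9 (D):
7 8 1
5 6 0
2 4 3

After move 10 (D):
7 8 1
5 6 3
2 4 0

After move 11 (L):
7 8 1
5 6 3
2 0 4

After move 12 (L):
7 8 1
5 6 3
0 2 4

Answer: 7 8 1
5 6 3
0 2 4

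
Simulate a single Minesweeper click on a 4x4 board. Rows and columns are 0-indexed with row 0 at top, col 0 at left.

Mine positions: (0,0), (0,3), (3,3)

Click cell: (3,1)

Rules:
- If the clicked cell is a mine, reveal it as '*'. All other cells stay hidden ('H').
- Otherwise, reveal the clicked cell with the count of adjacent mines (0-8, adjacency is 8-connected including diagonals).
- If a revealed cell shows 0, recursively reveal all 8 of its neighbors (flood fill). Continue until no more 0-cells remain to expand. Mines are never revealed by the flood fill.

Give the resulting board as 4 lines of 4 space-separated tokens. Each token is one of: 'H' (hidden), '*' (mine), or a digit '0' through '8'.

H H H H
1 1 1 H
0 0 1 H
0 0 1 H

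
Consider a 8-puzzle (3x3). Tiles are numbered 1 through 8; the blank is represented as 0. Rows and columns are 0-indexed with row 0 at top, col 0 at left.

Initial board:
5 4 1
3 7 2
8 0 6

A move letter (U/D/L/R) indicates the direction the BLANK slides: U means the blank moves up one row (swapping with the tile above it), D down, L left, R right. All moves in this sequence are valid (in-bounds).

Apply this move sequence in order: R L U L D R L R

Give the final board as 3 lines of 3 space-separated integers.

After move 1 (R):
5 4 1
3 7 2
8 6 0

After move 2 (L):
5 4 1
3 7 2
8 0 6

After move 3 (U):
5 4 1
3 0 2
8 7 6

After move 4 (L):
5 4 1
0 3 2
8 7 6

After move 5 (D):
5 4 1
8 3 2
0 7 6

After move 6 (R):
5 4 1
8 3 2
7 0 6

After move 7 (L):
5 4 1
8 3 2
0 7 6

After move 8 (R):
5 4 1
8 3 2
7 0 6

Answer: 5 4 1
8 3 2
7 0 6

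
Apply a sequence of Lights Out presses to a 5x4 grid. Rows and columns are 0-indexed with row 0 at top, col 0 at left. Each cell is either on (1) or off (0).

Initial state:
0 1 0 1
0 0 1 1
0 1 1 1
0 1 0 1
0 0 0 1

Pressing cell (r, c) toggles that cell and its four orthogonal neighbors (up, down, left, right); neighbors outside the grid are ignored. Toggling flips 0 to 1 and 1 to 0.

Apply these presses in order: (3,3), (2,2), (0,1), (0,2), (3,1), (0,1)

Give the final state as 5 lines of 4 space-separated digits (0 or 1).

Answer: 0 0 1 0
0 0 1 1
0 1 0 1
1 0 1 0
0 1 0 0

Derivation:
After press 1 at (3,3):
0 1 0 1
0 0 1 1
0 1 1 0
0 1 1 0
0 0 0 0

After press 2 at (2,2):
0 1 0 1
0 0 0 1
0 0 0 1
0 1 0 0
0 0 0 0

After press 3 at (0,1):
1 0 1 1
0 1 0 1
0 0 0 1
0 1 0 0
0 0 0 0

After press 4 at (0,2):
1 1 0 0
0 1 1 1
0 0 0 1
0 1 0 0
0 0 0 0

After press 5 at (3,1):
1 1 0 0
0 1 1 1
0 1 0 1
1 0 1 0
0 1 0 0

After press 6 at (0,1):
0 0 1 0
0 0 1 1
0 1 0 1
1 0 1 0
0 1 0 0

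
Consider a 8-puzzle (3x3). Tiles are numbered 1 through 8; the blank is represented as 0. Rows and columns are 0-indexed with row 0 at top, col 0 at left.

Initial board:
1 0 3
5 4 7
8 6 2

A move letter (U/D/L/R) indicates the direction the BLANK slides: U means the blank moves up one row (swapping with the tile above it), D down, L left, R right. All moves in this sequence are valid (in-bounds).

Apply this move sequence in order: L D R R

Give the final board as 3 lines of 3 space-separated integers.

After move 1 (L):
0 1 3
5 4 7
8 6 2

After move 2 (D):
5 1 3
0 4 7
8 6 2

After move 3 (R):
5 1 3
4 0 7
8 6 2

After move 4 (R):
5 1 3
4 7 0
8 6 2

Answer: 5 1 3
4 7 0
8 6 2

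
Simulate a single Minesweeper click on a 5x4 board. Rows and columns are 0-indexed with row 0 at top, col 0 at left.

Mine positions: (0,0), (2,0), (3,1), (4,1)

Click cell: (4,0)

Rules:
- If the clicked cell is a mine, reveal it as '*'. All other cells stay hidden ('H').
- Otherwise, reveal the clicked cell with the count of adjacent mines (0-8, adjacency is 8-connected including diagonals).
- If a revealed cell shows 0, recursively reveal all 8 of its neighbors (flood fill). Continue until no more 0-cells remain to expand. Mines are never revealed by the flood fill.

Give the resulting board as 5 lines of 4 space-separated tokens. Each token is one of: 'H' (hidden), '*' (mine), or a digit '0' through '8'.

H H H H
H H H H
H H H H
H H H H
2 H H H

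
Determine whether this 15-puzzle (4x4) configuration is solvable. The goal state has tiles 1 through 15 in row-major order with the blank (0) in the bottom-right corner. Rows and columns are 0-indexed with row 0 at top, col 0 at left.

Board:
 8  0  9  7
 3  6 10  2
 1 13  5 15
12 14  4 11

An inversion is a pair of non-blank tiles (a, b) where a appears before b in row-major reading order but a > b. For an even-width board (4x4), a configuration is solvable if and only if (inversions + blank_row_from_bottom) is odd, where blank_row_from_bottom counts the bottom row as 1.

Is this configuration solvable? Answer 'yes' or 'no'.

Inversions: 44
Blank is in row 0 (0-indexed from top), which is row 4 counting from the bottom (bottom = 1).
44 + 4 = 48, which is even, so the puzzle is not solvable.

Answer: no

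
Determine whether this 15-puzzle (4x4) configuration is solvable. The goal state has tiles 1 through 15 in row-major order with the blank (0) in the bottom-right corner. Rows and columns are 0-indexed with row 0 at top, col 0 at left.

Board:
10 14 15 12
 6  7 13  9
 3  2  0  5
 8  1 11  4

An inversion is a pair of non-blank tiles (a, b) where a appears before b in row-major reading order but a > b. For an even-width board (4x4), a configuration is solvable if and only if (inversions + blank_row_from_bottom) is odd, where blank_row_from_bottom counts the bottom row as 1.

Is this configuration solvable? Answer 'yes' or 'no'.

Answer: yes

Derivation:
Inversions: 75
Blank is in row 2 (0-indexed from top), which is row 2 counting from the bottom (bottom = 1).
75 + 2 = 77, which is odd, so the puzzle is solvable.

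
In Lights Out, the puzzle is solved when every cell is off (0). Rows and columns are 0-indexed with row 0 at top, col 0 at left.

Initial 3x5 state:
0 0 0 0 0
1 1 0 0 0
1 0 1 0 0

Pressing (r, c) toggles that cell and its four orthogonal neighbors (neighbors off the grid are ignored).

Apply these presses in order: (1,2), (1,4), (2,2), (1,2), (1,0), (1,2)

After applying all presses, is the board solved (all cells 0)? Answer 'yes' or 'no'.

After press 1 at (1,2):
0 0 1 0 0
1 0 1 1 0
1 0 0 0 0

After press 2 at (1,4):
0 0 1 0 1
1 0 1 0 1
1 0 0 0 1

After press 3 at (2,2):
0 0 1 0 1
1 0 0 0 1
1 1 1 1 1

After press 4 at (1,2):
0 0 0 0 1
1 1 1 1 1
1 1 0 1 1

After press 5 at (1,0):
1 0 0 0 1
0 0 1 1 1
0 1 0 1 1

After press 6 at (1,2):
1 0 1 0 1
0 1 0 0 1
0 1 1 1 1

Lights still on: 9

Answer: no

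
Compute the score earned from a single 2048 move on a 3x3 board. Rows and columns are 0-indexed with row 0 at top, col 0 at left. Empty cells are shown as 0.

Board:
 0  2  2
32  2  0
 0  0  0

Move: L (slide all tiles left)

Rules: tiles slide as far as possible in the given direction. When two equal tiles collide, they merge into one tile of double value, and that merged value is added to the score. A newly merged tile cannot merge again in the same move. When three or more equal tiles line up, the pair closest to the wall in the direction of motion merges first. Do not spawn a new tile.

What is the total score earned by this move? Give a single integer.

Answer: 4

Derivation:
Slide left:
row 0: [0, 2, 2] -> [4, 0, 0]  score +4 (running 4)
row 1: [32, 2, 0] -> [32, 2, 0]  score +0 (running 4)
row 2: [0, 0, 0] -> [0, 0, 0]  score +0 (running 4)
Board after move:
 4  0  0
32  2  0
 0  0  0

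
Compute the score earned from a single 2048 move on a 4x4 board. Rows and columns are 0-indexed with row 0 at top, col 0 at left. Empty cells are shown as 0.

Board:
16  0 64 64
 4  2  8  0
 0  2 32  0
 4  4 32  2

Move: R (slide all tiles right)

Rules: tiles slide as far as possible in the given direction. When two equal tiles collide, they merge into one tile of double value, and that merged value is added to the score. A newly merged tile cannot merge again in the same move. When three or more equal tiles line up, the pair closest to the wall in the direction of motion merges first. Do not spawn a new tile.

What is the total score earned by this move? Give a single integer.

Slide right:
row 0: [16, 0, 64, 64] -> [0, 0, 16, 128]  score +128 (running 128)
row 1: [4, 2, 8, 0] -> [0, 4, 2, 8]  score +0 (running 128)
row 2: [0, 2, 32, 0] -> [0, 0, 2, 32]  score +0 (running 128)
row 3: [4, 4, 32, 2] -> [0, 8, 32, 2]  score +8 (running 136)
Board after move:
  0   0  16 128
  0   4   2   8
  0   0   2  32
  0   8  32   2

Answer: 136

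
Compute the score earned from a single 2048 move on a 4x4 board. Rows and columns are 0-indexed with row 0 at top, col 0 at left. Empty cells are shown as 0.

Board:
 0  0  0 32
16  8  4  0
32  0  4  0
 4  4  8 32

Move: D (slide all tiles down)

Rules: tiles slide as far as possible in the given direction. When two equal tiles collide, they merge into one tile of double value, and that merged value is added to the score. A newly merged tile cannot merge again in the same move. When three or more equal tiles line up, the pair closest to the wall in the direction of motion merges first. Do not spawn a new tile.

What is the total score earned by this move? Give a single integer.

Answer: 72

Derivation:
Slide down:
col 0: [0, 16, 32, 4] -> [0, 16, 32, 4]  score +0 (running 0)
col 1: [0, 8, 0, 4] -> [0, 0, 8, 4]  score +0 (running 0)
col 2: [0, 4, 4, 8] -> [0, 0, 8, 8]  score +8 (running 8)
col 3: [32, 0, 0, 32] -> [0, 0, 0, 64]  score +64 (running 72)
Board after move:
 0  0  0  0
16  0  0  0
32  8  8  0
 4  4  8 64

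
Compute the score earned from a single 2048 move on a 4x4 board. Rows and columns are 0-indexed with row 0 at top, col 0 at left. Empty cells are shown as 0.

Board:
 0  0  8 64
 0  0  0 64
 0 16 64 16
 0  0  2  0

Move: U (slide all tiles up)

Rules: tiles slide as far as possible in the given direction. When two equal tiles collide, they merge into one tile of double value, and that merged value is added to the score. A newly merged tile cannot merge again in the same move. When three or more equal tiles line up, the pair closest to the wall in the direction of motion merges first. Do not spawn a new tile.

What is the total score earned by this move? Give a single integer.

Slide up:
col 0: [0, 0, 0, 0] -> [0, 0, 0, 0]  score +0 (running 0)
col 1: [0, 0, 16, 0] -> [16, 0, 0, 0]  score +0 (running 0)
col 2: [8, 0, 64, 2] -> [8, 64, 2, 0]  score +0 (running 0)
col 3: [64, 64, 16, 0] -> [128, 16, 0, 0]  score +128 (running 128)
Board after move:
  0  16   8 128
  0   0  64  16
  0   0   2   0
  0   0   0   0

Answer: 128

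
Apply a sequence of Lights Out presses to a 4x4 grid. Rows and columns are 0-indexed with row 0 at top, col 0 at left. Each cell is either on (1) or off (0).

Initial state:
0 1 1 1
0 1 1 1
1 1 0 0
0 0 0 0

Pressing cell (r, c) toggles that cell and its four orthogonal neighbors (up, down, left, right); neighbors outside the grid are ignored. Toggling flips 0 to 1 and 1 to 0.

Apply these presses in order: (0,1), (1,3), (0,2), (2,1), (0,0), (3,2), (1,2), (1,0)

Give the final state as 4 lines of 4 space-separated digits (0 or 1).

After press 1 at (0,1):
1 0 0 1
0 0 1 1
1 1 0 0
0 0 0 0

After press 2 at (1,3):
1 0 0 0
0 0 0 0
1 1 0 1
0 0 0 0

After press 3 at (0,2):
1 1 1 1
0 0 1 0
1 1 0 1
0 0 0 0

After press 4 at (2,1):
1 1 1 1
0 1 1 0
0 0 1 1
0 1 0 0

After press 5 at (0,0):
0 0 1 1
1 1 1 0
0 0 1 1
0 1 0 0

After press 6 at (3,2):
0 0 1 1
1 1 1 0
0 0 0 1
0 0 1 1

After press 7 at (1,2):
0 0 0 1
1 0 0 1
0 0 1 1
0 0 1 1

After press 8 at (1,0):
1 0 0 1
0 1 0 1
1 0 1 1
0 0 1 1

Answer: 1 0 0 1
0 1 0 1
1 0 1 1
0 0 1 1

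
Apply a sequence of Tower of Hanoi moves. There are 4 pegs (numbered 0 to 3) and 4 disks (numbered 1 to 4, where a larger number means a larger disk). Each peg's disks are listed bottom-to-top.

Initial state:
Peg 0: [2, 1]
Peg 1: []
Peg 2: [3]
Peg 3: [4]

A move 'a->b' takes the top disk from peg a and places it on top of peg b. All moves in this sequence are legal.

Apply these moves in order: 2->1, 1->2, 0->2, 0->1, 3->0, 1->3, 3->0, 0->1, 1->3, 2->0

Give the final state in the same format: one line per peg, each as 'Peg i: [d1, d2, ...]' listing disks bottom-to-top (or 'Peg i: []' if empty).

After move 1 (2->1):
Peg 0: [2, 1]
Peg 1: [3]
Peg 2: []
Peg 3: [4]

After move 2 (1->2):
Peg 0: [2, 1]
Peg 1: []
Peg 2: [3]
Peg 3: [4]

After move 3 (0->2):
Peg 0: [2]
Peg 1: []
Peg 2: [3, 1]
Peg 3: [4]

After move 4 (0->1):
Peg 0: []
Peg 1: [2]
Peg 2: [3, 1]
Peg 3: [4]

After move 5 (3->0):
Peg 0: [4]
Peg 1: [2]
Peg 2: [3, 1]
Peg 3: []

After move 6 (1->3):
Peg 0: [4]
Peg 1: []
Peg 2: [3, 1]
Peg 3: [2]

After move 7 (3->0):
Peg 0: [4, 2]
Peg 1: []
Peg 2: [3, 1]
Peg 3: []

After move 8 (0->1):
Peg 0: [4]
Peg 1: [2]
Peg 2: [3, 1]
Peg 3: []

After move 9 (1->3):
Peg 0: [4]
Peg 1: []
Peg 2: [3, 1]
Peg 3: [2]

After move 10 (2->0):
Peg 0: [4, 1]
Peg 1: []
Peg 2: [3]
Peg 3: [2]

Answer: Peg 0: [4, 1]
Peg 1: []
Peg 2: [3]
Peg 3: [2]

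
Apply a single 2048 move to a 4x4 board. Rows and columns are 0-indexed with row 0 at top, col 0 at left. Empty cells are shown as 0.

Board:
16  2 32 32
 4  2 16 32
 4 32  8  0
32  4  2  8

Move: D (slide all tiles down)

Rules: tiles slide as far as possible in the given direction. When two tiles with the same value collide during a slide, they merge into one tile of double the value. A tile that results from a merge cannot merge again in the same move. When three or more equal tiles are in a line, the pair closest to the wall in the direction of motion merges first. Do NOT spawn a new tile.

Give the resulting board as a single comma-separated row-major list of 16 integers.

Answer: 0, 0, 32, 0, 16, 4, 16, 0, 8, 32, 8, 64, 32, 4, 2, 8

Derivation:
Slide down:
col 0: [16, 4, 4, 32] -> [0, 16, 8, 32]
col 1: [2, 2, 32, 4] -> [0, 4, 32, 4]
col 2: [32, 16, 8, 2] -> [32, 16, 8, 2]
col 3: [32, 32, 0, 8] -> [0, 0, 64, 8]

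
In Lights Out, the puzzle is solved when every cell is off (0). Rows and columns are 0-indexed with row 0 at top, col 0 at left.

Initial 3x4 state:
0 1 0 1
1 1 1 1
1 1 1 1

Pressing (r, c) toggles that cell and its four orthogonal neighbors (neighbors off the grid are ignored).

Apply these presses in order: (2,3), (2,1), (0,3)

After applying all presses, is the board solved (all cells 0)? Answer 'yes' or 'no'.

Answer: no

Derivation:
After press 1 at (2,3):
0 1 0 1
1 1 1 0
1 1 0 0

After press 2 at (2,1):
0 1 0 1
1 0 1 0
0 0 1 0

After press 3 at (0,3):
0 1 1 0
1 0 1 1
0 0 1 0

Lights still on: 6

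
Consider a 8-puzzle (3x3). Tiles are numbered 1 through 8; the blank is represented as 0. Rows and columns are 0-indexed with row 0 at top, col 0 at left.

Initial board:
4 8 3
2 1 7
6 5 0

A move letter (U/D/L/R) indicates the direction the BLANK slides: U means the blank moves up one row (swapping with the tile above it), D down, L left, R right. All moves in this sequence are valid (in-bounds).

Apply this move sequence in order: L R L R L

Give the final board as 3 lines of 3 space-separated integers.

After move 1 (L):
4 8 3
2 1 7
6 0 5

After move 2 (R):
4 8 3
2 1 7
6 5 0

After move 3 (L):
4 8 3
2 1 7
6 0 5

After move 4 (R):
4 8 3
2 1 7
6 5 0

After move 5 (L):
4 8 3
2 1 7
6 0 5

Answer: 4 8 3
2 1 7
6 0 5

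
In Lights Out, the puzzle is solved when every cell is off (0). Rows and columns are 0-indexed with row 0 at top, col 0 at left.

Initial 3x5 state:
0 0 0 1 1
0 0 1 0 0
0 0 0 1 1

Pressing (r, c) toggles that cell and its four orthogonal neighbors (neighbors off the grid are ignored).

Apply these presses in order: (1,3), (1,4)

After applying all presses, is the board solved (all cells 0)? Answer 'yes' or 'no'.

After press 1 at (1,3):
0 0 0 0 1
0 0 0 1 1
0 0 0 0 1

After press 2 at (1,4):
0 0 0 0 0
0 0 0 0 0
0 0 0 0 0

Lights still on: 0

Answer: yes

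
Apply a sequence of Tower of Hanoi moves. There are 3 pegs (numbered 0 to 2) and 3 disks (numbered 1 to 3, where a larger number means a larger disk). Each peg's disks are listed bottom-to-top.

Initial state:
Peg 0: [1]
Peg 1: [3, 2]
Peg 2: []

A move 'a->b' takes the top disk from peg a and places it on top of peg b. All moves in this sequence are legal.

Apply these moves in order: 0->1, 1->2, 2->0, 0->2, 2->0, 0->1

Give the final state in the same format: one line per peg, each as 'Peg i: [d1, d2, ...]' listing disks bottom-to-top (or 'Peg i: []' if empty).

After move 1 (0->1):
Peg 0: []
Peg 1: [3, 2, 1]
Peg 2: []

After move 2 (1->2):
Peg 0: []
Peg 1: [3, 2]
Peg 2: [1]

After move 3 (2->0):
Peg 0: [1]
Peg 1: [3, 2]
Peg 2: []

After move 4 (0->2):
Peg 0: []
Peg 1: [3, 2]
Peg 2: [1]

After move 5 (2->0):
Peg 0: [1]
Peg 1: [3, 2]
Peg 2: []

After move 6 (0->1):
Peg 0: []
Peg 1: [3, 2, 1]
Peg 2: []

Answer: Peg 0: []
Peg 1: [3, 2, 1]
Peg 2: []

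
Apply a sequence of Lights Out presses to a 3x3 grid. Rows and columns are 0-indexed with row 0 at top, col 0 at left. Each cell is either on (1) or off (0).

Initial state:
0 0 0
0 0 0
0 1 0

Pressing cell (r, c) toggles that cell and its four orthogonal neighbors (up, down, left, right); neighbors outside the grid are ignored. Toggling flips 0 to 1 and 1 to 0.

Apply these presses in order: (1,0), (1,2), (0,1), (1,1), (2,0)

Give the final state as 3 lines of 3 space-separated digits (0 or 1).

Answer: 0 0 0
1 0 0
0 1 1

Derivation:
After press 1 at (1,0):
1 0 0
1 1 0
1 1 0

After press 2 at (1,2):
1 0 1
1 0 1
1 1 1

After press 3 at (0,1):
0 1 0
1 1 1
1 1 1

After press 4 at (1,1):
0 0 0
0 0 0
1 0 1

After press 5 at (2,0):
0 0 0
1 0 0
0 1 1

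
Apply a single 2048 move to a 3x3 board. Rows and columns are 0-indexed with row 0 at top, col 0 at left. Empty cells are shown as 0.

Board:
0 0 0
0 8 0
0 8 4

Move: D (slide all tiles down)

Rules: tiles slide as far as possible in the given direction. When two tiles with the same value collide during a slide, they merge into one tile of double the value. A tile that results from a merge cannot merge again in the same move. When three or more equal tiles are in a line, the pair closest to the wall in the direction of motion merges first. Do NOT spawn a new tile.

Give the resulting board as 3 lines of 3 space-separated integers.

Slide down:
col 0: [0, 0, 0] -> [0, 0, 0]
col 1: [0, 8, 8] -> [0, 0, 16]
col 2: [0, 0, 4] -> [0, 0, 4]

Answer:  0  0  0
 0  0  0
 0 16  4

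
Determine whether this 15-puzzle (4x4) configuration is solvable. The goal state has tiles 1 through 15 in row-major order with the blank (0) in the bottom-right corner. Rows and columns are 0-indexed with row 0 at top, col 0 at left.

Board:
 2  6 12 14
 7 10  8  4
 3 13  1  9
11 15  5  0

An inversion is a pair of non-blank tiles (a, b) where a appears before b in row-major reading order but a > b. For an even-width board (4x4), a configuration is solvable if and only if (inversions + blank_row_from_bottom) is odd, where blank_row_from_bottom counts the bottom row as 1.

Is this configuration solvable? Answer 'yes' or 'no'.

Answer: yes

Derivation:
Inversions: 48
Blank is in row 3 (0-indexed from top), which is row 1 counting from the bottom (bottom = 1).
48 + 1 = 49, which is odd, so the puzzle is solvable.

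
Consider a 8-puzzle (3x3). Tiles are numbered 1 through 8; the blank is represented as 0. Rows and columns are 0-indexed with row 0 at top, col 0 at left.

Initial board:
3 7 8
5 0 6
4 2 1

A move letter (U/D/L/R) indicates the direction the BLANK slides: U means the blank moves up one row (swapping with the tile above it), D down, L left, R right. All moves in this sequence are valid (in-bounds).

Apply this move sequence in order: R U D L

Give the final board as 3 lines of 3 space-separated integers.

After move 1 (R):
3 7 8
5 6 0
4 2 1

After move 2 (U):
3 7 0
5 6 8
4 2 1

After move 3 (D):
3 7 8
5 6 0
4 2 1

After move 4 (L):
3 7 8
5 0 6
4 2 1

Answer: 3 7 8
5 0 6
4 2 1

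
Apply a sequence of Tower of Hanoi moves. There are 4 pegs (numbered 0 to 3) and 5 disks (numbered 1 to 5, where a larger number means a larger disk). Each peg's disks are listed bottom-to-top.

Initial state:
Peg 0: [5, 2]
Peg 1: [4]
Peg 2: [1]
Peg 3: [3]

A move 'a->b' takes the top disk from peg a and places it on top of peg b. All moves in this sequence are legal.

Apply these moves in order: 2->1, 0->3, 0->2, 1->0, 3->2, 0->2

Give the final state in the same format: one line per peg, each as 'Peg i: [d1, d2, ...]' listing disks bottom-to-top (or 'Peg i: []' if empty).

After move 1 (2->1):
Peg 0: [5, 2]
Peg 1: [4, 1]
Peg 2: []
Peg 3: [3]

After move 2 (0->3):
Peg 0: [5]
Peg 1: [4, 1]
Peg 2: []
Peg 3: [3, 2]

After move 3 (0->2):
Peg 0: []
Peg 1: [4, 1]
Peg 2: [5]
Peg 3: [3, 2]

After move 4 (1->0):
Peg 0: [1]
Peg 1: [4]
Peg 2: [5]
Peg 3: [3, 2]

After move 5 (3->2):
Peg 0: [1]
Peg 1: [4]
Peg 2: [5, 2]
Peg 3: [3]

After move 6 (0->2):
Peg 0: []
Peg 1: [4]
Peg 2: [5, 2, 1]
Peg 3: [3]

Answer: Peg 0: []
Peg 1: [4]
Peg 2: [5, 2, 1]
Peg 3: [3]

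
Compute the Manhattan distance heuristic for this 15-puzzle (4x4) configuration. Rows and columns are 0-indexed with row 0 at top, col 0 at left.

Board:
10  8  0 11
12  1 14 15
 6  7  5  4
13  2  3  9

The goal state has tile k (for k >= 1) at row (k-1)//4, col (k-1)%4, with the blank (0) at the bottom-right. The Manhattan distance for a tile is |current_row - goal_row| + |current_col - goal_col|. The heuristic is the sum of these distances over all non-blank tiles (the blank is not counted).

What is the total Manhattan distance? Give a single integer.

Answer: 40

Derivation:
Tile 10: (0,0)->(2,1) = 3
Tile 8: (0,1)->(1,3) = 3
Tile 11: (0,3)->(2,2) = 3
Tile 12: (1,0)->(2,3) = 4
Tile 1: (1,1)->(0,0) = 2
Tile 14: (1,2)->(3,1) = 3
Tile 15: (1,3)->(3,2) = 3
Tile 6: (2,0)->(1,1) = 2
Tile 7: (2,1)->(1,2) = 2
Tile 5: (2,2)->(1,0) = 3
Tile 4: (2,3)->(0,3) = 2
Tile 13: (3,0)->(3,0) = 0
Tile 2: (3,1)->(0,1) = 3
Tile 3: (3,2)->(0,2) = 3
Tile 9: (3,3)->(2,0) = 4
Sum: 3 + 3 + 3 + 4 + 2 + 3 + 3 + 2 + 2 + 3 + 2 + 0 + 3 + 3 + 4 = 40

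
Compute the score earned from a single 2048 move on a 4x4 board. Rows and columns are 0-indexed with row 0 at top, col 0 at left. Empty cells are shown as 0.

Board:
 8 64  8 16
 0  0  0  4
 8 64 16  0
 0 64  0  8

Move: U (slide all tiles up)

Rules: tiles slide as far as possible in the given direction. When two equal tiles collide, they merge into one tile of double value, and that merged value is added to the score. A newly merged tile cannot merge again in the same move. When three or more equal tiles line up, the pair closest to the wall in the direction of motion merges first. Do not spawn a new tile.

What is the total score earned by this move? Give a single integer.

Answer: 144

Derivation:
Slide up:
col 0: [8, 0, 8, 0] -> [16, 0, 0, 0]  score +16 (running 16)
col 1: [64, 0, 64, 64] -> [128, 64, 0, 0]  score +128 (running 144)
col 2: [8, 0, 16, 0] -> [8, 16, 0, 0]  score +0 (running 144)
col 3: [16, 4, 0, 8] -> [16, 4, 8, 0]  score +0 (running 144)
Board after move:
 16 128   8  16
  0  64  16   4
  0   0   0   8
  0   0   0   0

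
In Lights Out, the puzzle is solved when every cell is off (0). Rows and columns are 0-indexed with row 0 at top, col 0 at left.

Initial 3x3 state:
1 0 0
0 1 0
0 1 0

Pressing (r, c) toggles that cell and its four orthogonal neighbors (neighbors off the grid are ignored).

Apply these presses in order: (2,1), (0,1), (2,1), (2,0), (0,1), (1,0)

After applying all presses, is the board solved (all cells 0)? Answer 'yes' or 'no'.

After press 1 at (2,1):
1 0 0
0 0 0
1 0 1

After press 2 at (0,1):
0 1 1
0 1 0
1 0 1

After press 3 at (2,1):
0 1 1
0 0 0
0 1 0

After press 4 at (2,0):
0 1 1
1 0 0
1 0 0

After press 5 at (0,1):
1 0 0
1 1 0
1 0 0

After press 6 at (1,0):
0 0 0
0 0 0
0 0 0

Lights still on: 0

Answer: yes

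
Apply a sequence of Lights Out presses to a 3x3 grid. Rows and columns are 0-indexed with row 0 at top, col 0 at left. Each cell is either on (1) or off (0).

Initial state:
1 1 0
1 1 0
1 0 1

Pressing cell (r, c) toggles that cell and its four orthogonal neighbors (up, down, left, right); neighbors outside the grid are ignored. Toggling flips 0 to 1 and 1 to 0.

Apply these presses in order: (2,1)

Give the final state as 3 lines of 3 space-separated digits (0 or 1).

After press 1 at (2,1):
1 1 0
1 0 0
0 1 0

Answer: 1 1 0
1 0 0
0 1 0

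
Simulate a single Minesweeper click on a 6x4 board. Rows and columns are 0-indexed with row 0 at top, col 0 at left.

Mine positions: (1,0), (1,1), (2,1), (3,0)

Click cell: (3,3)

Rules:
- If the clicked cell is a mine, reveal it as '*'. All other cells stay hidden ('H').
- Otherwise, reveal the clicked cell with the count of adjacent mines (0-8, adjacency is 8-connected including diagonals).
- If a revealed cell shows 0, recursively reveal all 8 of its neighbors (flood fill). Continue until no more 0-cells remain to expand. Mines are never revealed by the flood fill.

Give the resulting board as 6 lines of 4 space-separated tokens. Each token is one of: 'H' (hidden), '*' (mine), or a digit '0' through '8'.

H H 1 0
H H 2 0
H H 2 0
H 2 1 0
1 1 0 0
0 0 0 0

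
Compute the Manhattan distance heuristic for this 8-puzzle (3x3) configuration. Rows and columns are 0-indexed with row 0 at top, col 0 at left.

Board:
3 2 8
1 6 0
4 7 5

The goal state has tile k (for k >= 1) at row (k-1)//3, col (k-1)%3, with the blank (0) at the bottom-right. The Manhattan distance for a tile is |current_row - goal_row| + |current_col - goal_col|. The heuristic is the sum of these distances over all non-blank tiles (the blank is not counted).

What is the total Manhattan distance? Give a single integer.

Answer: 11

Derivation:
Tile 3: at (0,0), goal (0,2), distance |0-0|+|0-2| = 2
Tile 2: at (0,1), goal (0,1), distance |0-0|+|1-1| = 0
Tile 8: at (0,2), goal (2,1), distance |0-2|+|2-1| = 3
Tile 1: at (1,0), goal (0,0), distance |1-0|+|0-0| = 1
Tile 6: at (1,1), goal (1,2), distance |1-1|+|1-2| = 1
Tile 4: at (2,0), goal (1,0), distance |2-1|+|0-0| = 1
Tile 7: at (2,1), goal (2,0), distance |2-2|+|1-0| = 1
Tile 5: at (2,2), goal (1,1), distance |2-1|+|2-1| = 2
Sum: 2 + 0 + 3 + 1 + 1 + 1 + 1 + 2 = 11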